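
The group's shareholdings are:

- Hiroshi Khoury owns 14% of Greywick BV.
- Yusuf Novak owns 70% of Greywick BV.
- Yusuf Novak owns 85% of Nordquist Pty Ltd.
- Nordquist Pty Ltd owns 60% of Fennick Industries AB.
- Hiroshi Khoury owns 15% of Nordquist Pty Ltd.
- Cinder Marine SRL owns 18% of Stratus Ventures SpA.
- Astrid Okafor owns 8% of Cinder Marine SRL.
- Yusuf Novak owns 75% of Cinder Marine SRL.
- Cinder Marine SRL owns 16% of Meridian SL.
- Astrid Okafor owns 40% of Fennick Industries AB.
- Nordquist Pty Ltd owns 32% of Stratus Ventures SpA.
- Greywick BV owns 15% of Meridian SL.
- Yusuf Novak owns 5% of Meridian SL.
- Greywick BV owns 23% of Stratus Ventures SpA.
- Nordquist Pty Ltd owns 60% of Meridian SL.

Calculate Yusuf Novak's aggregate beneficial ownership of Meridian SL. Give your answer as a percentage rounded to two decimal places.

Yusuf reaches Meridian along 4 paths.
Direct stake: 5% = 5%.
Via Nordquist: 85% × 60% = 51%.
Via Cinder: 75% × 16% = 12%.
Via Greywick: 70% × 15% = 10.5%.
Total: 5% + 51% + 12% + 10.5% = 78.5%.
Rounded: 78.50%.

78.50%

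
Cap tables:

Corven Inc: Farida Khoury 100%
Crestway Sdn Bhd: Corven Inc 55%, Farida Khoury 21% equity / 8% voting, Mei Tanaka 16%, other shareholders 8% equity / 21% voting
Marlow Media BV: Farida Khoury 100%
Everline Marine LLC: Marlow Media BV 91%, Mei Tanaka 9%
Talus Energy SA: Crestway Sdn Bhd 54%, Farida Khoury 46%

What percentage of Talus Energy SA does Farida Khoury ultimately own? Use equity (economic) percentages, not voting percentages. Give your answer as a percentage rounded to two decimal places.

87.04%

Farida reaches Talus along 3 paths.
Via Corven → Crestway: 100% × 55% × 54% = 29.7%.
Via Crestway: 21% × 54% = 11.34%.
Direct stake: 46% = 46%.
Total: 29.7% + 11.34% + 46% = 87.04%.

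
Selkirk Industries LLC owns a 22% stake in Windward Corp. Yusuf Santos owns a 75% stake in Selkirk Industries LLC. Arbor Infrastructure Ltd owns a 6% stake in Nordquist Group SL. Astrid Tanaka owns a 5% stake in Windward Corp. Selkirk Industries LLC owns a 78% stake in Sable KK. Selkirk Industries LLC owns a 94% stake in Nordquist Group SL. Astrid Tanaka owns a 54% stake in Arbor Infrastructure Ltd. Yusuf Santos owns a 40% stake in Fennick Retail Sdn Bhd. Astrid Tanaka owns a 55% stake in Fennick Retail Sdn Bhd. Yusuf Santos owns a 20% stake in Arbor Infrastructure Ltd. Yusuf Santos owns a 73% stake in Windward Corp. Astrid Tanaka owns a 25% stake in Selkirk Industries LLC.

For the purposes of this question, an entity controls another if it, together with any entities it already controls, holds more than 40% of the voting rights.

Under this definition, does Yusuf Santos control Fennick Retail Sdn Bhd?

Yusuf holds 75% of Selkirk, so Yusuf controls Selkirk.
Selkirk holds 94% of Nordquist, so Yusuf controls Nordquist.
Selkirk and Yusuf together hold 22% + 73% = 95% of Windward, so Yusuf controls Windward.
Selkirk holds 78% of Sable, so Yusuf controls Sable.
In Fennick, Yusuf's side holds only 40%, not > 40%.
So Yusuf does not control Fennick.

No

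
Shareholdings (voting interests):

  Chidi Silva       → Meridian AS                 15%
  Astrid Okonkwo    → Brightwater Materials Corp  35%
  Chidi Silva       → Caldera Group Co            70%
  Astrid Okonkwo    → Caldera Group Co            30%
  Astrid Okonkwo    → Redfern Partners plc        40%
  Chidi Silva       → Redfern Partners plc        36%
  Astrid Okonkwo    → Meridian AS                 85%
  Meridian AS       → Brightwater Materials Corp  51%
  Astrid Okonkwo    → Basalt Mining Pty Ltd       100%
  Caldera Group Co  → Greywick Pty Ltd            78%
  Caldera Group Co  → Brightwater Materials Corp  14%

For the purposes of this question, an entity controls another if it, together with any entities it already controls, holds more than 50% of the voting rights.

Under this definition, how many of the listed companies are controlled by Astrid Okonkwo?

Astrid holds 100% of Basalt, so Astrid controls Basalt.
Astrid holds 85% of Meridian, so Astrid controls Meridian.
Astrid and Meridian together hold 35% + 51% = 86% of Brightwater, so Astrid controls Brightwater.
No other company's threshold is met.
Astrid controls 3 companies.

3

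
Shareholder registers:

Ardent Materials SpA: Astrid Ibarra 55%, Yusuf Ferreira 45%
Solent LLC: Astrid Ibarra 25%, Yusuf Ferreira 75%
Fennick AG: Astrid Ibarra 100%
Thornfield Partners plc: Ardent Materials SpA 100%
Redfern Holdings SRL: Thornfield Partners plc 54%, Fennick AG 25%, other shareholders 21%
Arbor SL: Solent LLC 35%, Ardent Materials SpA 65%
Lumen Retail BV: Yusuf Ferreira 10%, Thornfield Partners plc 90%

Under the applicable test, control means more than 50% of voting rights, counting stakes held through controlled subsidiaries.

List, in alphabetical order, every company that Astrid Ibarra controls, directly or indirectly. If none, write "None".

Astrid holds 55% of Ardent, so Astrid controls Ardent.
Astrid holds 100% of Fennick, so Astrid controls Fennick.
Ardent holds 100% of Thornfield, so Astrid controls Thornfield.
Thornfield and Fennick together hold 54% + 25% = 79% of Redfern, so Astrid controls Redfern.
Ardent holds 65% of Arbor, so Astrid controls Arbor.
Thornfield holds 90% of Lumen, so Astrid controls Lumen.
No other company's threshold is met.

Arbor SL, Ardent Materials SpA, Fennick AG, Lumen Retail BV, Redfern Holdings SRL, Thornfield Partners plc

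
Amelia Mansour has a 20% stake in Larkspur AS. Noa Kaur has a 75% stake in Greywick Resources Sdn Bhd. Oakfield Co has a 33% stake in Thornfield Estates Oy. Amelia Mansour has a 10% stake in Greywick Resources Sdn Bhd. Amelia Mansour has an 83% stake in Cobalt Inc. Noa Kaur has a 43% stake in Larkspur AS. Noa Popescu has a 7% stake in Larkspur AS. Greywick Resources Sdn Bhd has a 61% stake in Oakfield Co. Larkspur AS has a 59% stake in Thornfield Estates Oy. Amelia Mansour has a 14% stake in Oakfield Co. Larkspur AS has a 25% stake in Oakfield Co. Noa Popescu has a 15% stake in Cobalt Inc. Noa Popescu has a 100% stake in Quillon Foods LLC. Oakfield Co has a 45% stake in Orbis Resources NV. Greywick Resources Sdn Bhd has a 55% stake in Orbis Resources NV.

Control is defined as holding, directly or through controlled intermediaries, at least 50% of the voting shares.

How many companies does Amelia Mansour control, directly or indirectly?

1

Amelia holds 83% of Cobalt, so Amelia controls Cobalt.
No other company's threshold is met.
Amelia controls 1 company.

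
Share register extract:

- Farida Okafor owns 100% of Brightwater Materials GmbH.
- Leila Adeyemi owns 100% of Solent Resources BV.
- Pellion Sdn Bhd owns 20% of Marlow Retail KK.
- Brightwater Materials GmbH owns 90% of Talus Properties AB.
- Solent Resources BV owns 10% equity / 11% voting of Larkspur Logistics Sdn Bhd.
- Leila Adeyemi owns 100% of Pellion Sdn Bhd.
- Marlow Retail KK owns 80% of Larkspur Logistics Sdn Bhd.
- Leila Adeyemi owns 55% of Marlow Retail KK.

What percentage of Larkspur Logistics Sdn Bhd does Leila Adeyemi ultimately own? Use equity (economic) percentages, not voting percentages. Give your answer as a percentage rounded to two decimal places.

70.00%

Leila reaches Larkspur along 3 paths.
Via Marlow: 55% × 80% = 44%.
Via Pellion → Marlow: 100% × 20% × 80% = 16%.
Via Solent: 100% × 10% = 10%.
Total: 44% + 16% + 10% = 70%.
Rounded: 70.00%.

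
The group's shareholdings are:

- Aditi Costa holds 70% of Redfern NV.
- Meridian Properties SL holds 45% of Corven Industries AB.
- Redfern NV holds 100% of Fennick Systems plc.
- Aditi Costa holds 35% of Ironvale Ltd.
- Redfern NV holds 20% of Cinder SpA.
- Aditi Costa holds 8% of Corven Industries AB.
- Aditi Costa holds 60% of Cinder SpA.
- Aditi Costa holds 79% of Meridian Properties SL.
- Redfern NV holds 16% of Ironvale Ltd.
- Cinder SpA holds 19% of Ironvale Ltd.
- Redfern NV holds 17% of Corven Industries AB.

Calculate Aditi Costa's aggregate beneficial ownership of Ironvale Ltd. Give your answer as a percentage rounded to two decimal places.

60.26%

Aditi reaches Ironvale along 4 paths.
Direct stake: 35% = 35%.
Via Redfern: 70% × 16% = 11.2%.
Via Cinder: 60% × 19% = 11.4%.
Via Redfern → Cinder: 70% × 20% × 19% = 2.66%.
Total: 35% + 11.2% + 11.4% + 2.66% = 60.26%.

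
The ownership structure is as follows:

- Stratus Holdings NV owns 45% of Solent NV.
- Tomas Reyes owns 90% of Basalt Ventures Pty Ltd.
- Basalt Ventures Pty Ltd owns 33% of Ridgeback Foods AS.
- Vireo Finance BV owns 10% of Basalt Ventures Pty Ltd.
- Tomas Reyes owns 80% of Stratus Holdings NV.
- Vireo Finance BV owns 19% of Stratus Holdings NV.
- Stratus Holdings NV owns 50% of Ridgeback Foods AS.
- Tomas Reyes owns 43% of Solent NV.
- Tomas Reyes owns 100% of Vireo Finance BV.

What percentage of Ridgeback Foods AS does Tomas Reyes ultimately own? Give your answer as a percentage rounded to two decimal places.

Tomas reaches Ridgeback along 4 paths.
Via Vireo → Stratus: 100% × 19% × 50% = 9.5%.
Via Stratus: 80% × 50% = 40%.
Via Vireo → Basalt: 100% × 10% × 33% = 3.3%.
Via Basalt: 90% × 33% = 29.7%.
Total: 9.5% + 40% + 3.3% + 29.7% = 82.5%.
Rounded: 82.50%.

82.50%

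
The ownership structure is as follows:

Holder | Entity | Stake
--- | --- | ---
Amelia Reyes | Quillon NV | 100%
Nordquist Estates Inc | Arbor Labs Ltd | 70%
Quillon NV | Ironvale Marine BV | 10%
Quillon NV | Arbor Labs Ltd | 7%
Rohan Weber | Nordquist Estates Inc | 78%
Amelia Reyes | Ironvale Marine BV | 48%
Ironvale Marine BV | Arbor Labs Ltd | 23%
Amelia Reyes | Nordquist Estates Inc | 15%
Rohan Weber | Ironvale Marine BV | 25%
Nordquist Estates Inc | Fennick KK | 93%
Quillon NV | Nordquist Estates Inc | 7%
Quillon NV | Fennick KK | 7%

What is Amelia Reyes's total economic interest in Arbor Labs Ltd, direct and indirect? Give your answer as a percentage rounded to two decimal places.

Amelia reaches Arbor along 5 paths.
Via Quillon: 100% × 7% = 7%.
Via Quillon → Nordquist: 100% × 7% × 70% = 4.9%.
Via Nordquist: 15% × 70% = 10.5%.
Via Ironvale: 48% × 23% = 11.04%.
Via Quillon → Ironvale: 100% × 10% × 23% = 2.3%.
Total: 7% + 4.9% + 10.5% + 11.04% + 2.3% = 35.74%.

35.74%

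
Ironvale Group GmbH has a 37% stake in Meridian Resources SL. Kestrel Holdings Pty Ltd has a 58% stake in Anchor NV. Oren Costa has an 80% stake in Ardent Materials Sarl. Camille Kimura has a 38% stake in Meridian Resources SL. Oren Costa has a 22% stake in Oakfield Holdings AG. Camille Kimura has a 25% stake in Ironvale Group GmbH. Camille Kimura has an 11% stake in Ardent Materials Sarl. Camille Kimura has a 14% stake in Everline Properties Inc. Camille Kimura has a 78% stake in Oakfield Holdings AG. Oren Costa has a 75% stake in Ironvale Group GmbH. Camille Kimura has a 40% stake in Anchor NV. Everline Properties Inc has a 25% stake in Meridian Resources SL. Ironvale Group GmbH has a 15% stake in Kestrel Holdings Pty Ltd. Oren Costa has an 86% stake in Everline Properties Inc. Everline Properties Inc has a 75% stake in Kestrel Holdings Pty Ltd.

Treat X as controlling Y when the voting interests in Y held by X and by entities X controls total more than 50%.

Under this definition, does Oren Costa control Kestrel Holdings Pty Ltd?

Oren holds 75% of Ironvale, so Oren controls Ironvale.
Oren holds 86% of Everline, so Oren controls Everline.
Everline and Ironvale together hold 75% + 15% = 90% of Kestrel, so Oren controls Kestrel.

Yes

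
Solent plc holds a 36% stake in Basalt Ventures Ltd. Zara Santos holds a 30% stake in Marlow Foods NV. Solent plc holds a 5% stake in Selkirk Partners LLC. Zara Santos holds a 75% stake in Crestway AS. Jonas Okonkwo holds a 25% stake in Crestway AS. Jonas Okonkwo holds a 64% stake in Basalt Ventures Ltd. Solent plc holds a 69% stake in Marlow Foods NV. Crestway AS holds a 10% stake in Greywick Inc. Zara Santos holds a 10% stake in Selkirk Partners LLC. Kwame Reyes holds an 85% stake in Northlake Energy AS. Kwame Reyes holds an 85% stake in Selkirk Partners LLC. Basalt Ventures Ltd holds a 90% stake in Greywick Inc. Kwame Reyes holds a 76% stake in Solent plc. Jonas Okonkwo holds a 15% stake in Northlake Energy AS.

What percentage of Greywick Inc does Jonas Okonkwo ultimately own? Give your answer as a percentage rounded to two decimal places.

Jonas reaches Greywick along 2 paths.
Via Basalt: 64% × 90% = 57.6%.
Via Crestway: 25% × 10% = 2.5%.
Total: 57.6% + 2.5% = 60.1%.
Rounded: 60.10%.

60.10%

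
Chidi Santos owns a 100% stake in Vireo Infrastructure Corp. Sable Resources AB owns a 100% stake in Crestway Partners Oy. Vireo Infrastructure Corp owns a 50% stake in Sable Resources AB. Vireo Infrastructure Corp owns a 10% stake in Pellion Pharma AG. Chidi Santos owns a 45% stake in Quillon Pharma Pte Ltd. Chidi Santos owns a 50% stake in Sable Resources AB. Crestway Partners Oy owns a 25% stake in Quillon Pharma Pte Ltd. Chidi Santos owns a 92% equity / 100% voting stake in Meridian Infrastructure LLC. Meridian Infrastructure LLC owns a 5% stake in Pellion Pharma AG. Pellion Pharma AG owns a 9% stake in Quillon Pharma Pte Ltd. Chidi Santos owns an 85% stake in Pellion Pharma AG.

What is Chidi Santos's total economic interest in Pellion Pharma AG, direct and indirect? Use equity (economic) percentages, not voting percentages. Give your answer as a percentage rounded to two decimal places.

99.60%

Chidi reaches Pellion along 3 paths.
Via Meridian: 92% × 5% = 4.6%.
Direct stake: 85% = 85%.
Via Vireo: 100% × 10% = 10%.
Total: 4.6% + 85% + 10% = 99.6%.
Rounded: 99.60%.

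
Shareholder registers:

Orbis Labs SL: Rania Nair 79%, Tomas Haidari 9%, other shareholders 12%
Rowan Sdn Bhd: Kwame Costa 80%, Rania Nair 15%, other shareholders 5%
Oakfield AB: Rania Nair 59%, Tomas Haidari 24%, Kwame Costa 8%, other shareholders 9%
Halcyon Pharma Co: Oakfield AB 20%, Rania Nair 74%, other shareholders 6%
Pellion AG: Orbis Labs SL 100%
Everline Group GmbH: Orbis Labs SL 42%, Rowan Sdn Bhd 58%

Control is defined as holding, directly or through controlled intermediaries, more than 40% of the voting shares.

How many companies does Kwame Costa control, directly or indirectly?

2

Kwame holds 80% of Rowan, so Kwame controls Rowan.
Rowan holds 58% of Everline, so Kwame controls Everline.
No other company's threshold is met.
Kwame controls 2 companies.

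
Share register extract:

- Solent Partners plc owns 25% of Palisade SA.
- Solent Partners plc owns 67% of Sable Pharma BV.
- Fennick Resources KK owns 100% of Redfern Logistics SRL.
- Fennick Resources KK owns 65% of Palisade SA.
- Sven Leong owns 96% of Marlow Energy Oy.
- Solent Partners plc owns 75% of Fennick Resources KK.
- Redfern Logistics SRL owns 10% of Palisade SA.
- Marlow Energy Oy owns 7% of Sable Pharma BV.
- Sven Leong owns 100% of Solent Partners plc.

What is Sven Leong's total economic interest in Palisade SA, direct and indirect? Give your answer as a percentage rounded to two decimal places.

Sven reaches Palisade along 3 paths.
Via Solent: 100% × 25% = 25%.
Via Solent → Fennick → Redfern: 100% × 75% × 100% × 10% = 7.5%.
Via Solent → Fennick: 100% × 75% × 65% = 48.75%.
Total: 25% + 7.5% + 48.75% = 81.25%.

81.25%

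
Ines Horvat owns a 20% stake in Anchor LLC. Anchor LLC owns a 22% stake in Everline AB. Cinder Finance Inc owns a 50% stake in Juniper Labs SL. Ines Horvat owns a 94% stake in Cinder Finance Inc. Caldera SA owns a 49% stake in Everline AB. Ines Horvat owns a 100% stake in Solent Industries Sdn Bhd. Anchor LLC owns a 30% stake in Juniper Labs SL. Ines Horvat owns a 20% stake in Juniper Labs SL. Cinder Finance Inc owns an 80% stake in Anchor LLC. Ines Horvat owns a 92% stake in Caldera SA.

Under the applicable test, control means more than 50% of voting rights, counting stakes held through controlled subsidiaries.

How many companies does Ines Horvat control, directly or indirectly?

6

Ines holds 94% of Cinder, so Ines controls Cinder.
Cinder and Ines together hold 80% + 20% = 100% of Anchor, so Ines controls Anchor.
Ines and Anchor and Cinder together hold 20% + 30% + 50% = 100% of Juniper, so Ines controls Juniper.
Ines holds 92% of Caldera, so Ines controls Caldera.
Anchor and Caldera together hold 22% + 49% = 71% of Everline, so Ines controls Everline.
Ines holds 100% of Solent, so Ines controls Solent.
Ines controls 6 companies.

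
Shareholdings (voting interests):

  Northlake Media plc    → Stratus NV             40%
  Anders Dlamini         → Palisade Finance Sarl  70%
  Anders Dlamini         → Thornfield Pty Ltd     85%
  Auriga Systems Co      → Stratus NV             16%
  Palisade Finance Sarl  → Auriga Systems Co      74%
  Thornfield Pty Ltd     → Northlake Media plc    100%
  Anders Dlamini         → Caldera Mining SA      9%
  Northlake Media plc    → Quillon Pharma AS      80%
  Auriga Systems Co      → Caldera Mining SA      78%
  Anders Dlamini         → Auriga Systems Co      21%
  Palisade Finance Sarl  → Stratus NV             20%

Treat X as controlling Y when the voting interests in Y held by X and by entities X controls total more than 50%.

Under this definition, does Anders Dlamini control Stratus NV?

Anders holds 70% of Palisade, so Anders controls Palisade.
Anders holds 85% of Thornfield, so Anders controls Thornfield.
Thornfield holds 100% of Northlake, so Anders controls Northlake.
Anders and Palisade together hold 21% + 74% = 95% of Auriga, so Anders controls Auriga.
Palisade and Northlake and Auriga together hold 20% + 40% + 16% = 76% of Stratus, so Anders controls Stratus.

Yes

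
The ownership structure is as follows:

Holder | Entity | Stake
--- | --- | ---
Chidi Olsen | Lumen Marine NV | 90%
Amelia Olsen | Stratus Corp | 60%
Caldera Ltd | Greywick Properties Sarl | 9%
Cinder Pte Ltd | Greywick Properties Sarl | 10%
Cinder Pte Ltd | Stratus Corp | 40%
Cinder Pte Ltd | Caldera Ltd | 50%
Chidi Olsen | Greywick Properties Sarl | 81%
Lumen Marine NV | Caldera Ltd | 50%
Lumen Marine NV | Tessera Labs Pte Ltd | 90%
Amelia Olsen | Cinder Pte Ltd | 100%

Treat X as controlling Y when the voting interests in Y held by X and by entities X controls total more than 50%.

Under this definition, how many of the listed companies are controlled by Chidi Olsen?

3

Chidi holds 90% of Lumen, so Chidi controls Lumen.
Lumen holds 90% of Tessera, so Chidi controls Tessera.
Chidi holds 81% of Greywick, so Chidi controls Greywick.
No other company's threshold is met.
Chidi controls 3 companies.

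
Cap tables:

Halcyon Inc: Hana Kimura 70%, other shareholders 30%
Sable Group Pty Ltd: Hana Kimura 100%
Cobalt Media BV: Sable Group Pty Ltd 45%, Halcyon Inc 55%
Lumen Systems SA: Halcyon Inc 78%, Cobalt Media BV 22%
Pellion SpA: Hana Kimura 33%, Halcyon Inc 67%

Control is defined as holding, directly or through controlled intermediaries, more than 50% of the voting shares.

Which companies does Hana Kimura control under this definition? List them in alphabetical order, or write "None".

Hana holds 70% of Halcyon, so Hana controls Halcyon.
Hana holds 100% of Sable, so Hana controls Sable.
Sable and Halcyon together hold 45% + 55% = 100% of Cobalt, so Hana controls Cobalt.
Halcyon and Cobalt together hold 78% + 22% = 100% of Lumen, so Hana controls Lumen.
Hana and Halcyon together hold 33% + 67% = 100% of Pellion, so Hana controls Pellion.

Cobalt Media BV, Halcyon Inc, Lumen Systems SA, Pellion SpA, Sable Group Pty Ltd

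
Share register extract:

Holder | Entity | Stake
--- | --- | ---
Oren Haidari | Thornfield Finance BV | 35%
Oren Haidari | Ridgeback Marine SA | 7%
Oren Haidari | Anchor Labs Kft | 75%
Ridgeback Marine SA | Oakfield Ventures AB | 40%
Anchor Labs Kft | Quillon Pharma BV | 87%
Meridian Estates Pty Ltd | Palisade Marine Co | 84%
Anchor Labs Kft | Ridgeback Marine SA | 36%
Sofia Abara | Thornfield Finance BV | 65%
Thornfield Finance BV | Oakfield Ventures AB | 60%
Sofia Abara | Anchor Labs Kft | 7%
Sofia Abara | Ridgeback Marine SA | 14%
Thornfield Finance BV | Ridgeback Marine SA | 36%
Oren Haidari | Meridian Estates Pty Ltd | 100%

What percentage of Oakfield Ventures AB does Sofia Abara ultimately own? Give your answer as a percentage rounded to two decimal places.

Sofia reaches Oakfield along 4 paths.
Via Thornfield: 65% × 60% = 39%.
Via Anchor → Ridgeback: 7% × 36% × 40% = 1.008%.
Via Thornfield → Ridgeback: 65% × 36% × 40% = 9.36%.
Via Ridgeback: 14% × 40% = 5.6%.
Total: 39% + 1.008% + 9.36% + 5.6% = 54.968%.
Rounded: 54.97%.

54.97%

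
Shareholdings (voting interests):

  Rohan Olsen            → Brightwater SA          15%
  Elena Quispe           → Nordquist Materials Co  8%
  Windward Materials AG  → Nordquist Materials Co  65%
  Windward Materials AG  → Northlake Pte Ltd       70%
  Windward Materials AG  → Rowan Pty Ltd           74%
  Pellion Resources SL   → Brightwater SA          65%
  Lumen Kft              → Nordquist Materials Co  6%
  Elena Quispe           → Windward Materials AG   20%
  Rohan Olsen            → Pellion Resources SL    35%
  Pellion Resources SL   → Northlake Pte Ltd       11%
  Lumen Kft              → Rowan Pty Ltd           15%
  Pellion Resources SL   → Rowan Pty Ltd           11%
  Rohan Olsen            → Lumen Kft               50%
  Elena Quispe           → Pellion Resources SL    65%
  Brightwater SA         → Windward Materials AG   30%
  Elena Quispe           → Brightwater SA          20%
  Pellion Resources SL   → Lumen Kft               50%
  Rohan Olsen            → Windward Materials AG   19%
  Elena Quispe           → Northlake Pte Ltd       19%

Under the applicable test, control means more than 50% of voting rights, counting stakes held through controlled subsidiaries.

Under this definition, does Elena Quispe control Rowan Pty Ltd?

Elena holds 65% of Pellion, so Elena controls Pellion.
Elena and Pellion together hold 20% + 65% = 85% of Brightwater, so Elena controls Brightwater.
In Rowan, Elena's side holds only 11%, not > 50%.
So Elena does not control Rowan.

No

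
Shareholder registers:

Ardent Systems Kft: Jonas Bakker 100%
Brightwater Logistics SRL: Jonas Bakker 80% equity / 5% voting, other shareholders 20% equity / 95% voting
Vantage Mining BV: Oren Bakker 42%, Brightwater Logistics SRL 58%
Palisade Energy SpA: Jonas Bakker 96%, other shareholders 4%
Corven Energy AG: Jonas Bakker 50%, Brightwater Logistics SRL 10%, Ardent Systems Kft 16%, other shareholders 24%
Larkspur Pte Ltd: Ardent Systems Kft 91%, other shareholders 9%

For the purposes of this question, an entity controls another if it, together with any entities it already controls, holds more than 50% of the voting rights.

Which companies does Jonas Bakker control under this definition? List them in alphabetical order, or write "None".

Ardent Systems Kft, Corven Energy AG, Larkspur Pte Ltd, Palisade Energy SpA

Jonas holds 100% of Ardent, so Jonas controls Ardent.
Jonas holds 96% of Palisade, so Jonas controls Palisade.
Jonas and Ardent together hold 50% + 16% = 66% of Corven, so Jonas controls Corven.
Ardent holds 91% of Larkspur, so Jonas controls Larkspur.
No other company's threshold is met.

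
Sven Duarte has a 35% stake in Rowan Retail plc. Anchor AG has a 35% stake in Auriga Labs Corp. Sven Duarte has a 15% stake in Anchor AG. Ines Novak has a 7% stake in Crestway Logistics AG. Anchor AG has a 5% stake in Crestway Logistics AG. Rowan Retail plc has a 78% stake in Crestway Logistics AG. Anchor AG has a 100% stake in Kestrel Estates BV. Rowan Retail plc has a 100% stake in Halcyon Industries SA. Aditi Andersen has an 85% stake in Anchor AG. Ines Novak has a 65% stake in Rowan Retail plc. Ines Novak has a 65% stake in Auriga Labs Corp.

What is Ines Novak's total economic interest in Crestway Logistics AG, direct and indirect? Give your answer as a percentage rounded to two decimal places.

57.70%

Ines reaches Crestway along 2 paths.
Direct stake: 7% = 7%.
Via Rowan: 65% × 78% = 50.7%.
Total: 7% + 50.7% = 57.7%.
Rounded: 57.70%.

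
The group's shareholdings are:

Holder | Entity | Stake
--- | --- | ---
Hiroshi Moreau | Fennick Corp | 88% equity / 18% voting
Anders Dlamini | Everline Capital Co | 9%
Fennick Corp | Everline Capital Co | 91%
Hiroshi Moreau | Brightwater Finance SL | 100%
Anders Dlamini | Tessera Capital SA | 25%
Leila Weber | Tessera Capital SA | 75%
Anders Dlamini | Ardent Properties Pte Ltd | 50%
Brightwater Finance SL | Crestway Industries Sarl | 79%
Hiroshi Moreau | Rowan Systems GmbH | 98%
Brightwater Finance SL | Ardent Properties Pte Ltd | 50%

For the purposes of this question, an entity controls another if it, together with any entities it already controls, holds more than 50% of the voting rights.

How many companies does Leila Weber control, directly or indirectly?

Leila holds 75% of Tessera, so Leila controls Tessera.
No other company's threshold is met.
Leila controls 1 company.

1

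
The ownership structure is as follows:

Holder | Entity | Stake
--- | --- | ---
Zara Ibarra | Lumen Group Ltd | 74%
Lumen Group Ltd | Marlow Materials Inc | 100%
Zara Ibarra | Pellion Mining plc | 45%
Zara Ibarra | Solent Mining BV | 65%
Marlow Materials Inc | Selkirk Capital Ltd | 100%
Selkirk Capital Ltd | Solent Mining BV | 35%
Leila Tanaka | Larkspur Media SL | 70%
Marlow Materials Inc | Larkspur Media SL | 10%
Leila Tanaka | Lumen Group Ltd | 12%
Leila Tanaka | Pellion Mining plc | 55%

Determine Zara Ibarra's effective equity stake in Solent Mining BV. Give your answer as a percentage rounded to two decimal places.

Zara reaches Solent along 2 paths.
Direct stake: 65% = 65%.
Via Lumen → Marlow → Selkirk: 74% × 100% × 100% × 35% = 25.9%.
Total: 65% + 25.9% = 90.9%.
Rounded: 90.90%.

90.90%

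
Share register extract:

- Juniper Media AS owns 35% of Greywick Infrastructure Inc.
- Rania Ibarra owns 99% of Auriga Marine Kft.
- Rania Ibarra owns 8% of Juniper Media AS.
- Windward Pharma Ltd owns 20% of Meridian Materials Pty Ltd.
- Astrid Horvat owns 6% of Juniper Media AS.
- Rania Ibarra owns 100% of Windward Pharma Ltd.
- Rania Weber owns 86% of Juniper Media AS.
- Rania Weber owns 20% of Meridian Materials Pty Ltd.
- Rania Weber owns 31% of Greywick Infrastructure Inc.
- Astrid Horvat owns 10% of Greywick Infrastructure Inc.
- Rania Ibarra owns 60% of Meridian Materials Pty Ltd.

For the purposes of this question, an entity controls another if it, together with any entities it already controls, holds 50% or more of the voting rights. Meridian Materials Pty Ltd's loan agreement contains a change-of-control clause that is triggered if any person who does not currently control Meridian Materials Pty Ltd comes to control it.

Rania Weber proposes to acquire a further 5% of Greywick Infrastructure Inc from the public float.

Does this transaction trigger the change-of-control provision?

No

The purchase changes only Rania Weber's holdings, so Rania Weber is the only person who could newly come to control Meridian.
Rania Weber holds 86% of Juniper, so Rania Weber controls Juniper.
Rania Weber and Juniper together hold 31% + 35% = 66% of Greywick, so Rania Weber controls Greywick.
In Meridian, Rania Weber's side holds only 20%, not ≥ 50%.
So before the transaction, Rania Weber does not control Meridian.
After the purchase, Rania Weber's direct stake in Greywick rises to 31% + 5% = 36%.
Rania Weber and Juniper together hold 36% + 35% = 71% of Greywick, so Rania Weber controls Greywick.
After the transaction, Rania Weber's side holds 20% of Meridian, not ≥ 50%, so Rania Weber still does not control Meridian.
No new person acquires control, so the clause is not triggered.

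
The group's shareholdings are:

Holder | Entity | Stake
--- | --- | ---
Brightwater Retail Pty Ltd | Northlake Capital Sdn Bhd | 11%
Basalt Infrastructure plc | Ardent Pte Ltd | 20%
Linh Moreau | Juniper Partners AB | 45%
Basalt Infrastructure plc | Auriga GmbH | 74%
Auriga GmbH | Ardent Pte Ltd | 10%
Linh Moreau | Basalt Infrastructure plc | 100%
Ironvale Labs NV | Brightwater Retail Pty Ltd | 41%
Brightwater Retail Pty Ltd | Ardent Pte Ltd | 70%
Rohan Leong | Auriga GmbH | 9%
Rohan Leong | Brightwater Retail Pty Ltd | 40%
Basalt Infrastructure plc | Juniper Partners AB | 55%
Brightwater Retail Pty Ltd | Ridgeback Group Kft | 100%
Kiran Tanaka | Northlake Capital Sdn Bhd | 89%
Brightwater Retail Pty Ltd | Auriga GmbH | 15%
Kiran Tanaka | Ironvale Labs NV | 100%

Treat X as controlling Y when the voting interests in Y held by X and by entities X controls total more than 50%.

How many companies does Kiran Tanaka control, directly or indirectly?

2

Kiran holds 100% of Ironvale, so Kiran controls Ironvale.
Kiran holds 89% of Northlake, so Kiran controls Northlake.
No other company's threshold is met.
Kiran controls 2 companies.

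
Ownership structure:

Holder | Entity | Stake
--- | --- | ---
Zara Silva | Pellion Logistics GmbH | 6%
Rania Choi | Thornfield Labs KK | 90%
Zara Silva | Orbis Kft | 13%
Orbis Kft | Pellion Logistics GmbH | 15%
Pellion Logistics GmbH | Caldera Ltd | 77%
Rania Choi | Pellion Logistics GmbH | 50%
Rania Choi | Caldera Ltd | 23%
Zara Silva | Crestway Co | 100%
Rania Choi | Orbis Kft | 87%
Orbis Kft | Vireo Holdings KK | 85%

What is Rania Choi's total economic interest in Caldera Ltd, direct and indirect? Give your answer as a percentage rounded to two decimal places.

71.55%

Rania reaches Caldera along 3 paths.
Via Orbis → Pellion: 87% × 15% × 77% = 10.0485%.
Via Pellion: 50% × 77% = 38.5%.
Direct stake: 23% = 23%.
Total: 10.0485% + 38.5% + 23% = 71.5485%.
Rounded: 71.55%.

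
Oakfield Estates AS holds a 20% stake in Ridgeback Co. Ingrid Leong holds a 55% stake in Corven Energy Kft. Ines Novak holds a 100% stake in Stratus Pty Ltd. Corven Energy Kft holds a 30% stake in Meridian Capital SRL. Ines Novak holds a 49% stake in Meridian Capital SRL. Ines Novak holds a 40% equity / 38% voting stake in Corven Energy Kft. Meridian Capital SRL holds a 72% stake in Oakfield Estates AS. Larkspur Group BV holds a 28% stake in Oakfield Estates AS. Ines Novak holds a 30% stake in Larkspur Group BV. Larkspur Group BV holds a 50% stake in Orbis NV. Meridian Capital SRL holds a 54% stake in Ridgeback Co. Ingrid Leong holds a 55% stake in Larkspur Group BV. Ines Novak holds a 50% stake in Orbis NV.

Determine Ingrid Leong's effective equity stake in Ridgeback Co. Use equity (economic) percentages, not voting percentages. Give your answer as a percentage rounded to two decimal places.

Ingrid reaches Ridgeback along 3 paths.
Via Corven → Meridian: 55% × 30% × 54% = 8.91%.
Via Larkspur → Oakfield: 55% × 28% × 20% = 3.08%.
Via Corven → Meridian → Oakfield: 55% × 30% × 72% × 20% = 2.376%.
Total: 8.91% + 3.08% + 2.376% = 14.366%.
Rounded: 14.37%.

14.37%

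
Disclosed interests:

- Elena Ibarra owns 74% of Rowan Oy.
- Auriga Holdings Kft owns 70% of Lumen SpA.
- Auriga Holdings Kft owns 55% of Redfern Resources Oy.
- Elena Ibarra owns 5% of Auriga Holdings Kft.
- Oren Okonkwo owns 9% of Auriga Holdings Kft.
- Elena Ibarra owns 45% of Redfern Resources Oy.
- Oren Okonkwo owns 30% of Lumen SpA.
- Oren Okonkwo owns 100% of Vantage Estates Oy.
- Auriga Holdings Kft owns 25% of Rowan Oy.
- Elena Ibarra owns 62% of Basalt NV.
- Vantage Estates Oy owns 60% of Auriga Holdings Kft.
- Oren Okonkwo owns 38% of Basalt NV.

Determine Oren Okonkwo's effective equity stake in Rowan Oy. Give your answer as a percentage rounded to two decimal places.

17.25%

Oren reaches Rowan along 2 paths.
Via Auriga: 9% × 25% = 2.25%.
Via Vantage → Auriga: 100% × 60% × 25% = 15%.
Total: 2.25% + 15% = 17.25%.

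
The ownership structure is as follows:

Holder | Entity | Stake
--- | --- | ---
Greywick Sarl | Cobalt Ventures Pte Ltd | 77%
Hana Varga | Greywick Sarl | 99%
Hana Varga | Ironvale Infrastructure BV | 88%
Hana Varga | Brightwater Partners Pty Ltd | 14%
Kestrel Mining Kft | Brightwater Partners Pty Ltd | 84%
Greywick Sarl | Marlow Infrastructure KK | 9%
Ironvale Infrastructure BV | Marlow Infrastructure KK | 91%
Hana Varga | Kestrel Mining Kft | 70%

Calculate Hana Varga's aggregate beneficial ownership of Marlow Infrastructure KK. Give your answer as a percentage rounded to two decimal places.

88.99%

Hana reaches Marlow along 2 paths.
Via Ironvale: 88% × 91% = 80.08%.
Via Greywick: 99% × 9% = 8.91%.
Total: 80.08% + 8.91% = 88.99%.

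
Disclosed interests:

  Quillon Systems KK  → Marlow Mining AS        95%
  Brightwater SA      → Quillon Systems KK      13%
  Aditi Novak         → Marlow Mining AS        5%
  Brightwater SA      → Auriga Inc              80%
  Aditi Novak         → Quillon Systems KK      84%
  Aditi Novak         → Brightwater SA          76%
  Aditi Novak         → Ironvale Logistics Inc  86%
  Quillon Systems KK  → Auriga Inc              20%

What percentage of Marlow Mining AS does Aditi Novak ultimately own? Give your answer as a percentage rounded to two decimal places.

Aditi reaches Marlow along 3 paths.
Direct stake: 5% = 5%.
Via Brightwater → Quillon: 76% × 13% × 95% = 9.386%.
Via Quillon: 84% × 95% = 79.8%.
Total: 5% + 9.386% + 79.8% = 94.186%.
Rounded: 94.19%.

94.19%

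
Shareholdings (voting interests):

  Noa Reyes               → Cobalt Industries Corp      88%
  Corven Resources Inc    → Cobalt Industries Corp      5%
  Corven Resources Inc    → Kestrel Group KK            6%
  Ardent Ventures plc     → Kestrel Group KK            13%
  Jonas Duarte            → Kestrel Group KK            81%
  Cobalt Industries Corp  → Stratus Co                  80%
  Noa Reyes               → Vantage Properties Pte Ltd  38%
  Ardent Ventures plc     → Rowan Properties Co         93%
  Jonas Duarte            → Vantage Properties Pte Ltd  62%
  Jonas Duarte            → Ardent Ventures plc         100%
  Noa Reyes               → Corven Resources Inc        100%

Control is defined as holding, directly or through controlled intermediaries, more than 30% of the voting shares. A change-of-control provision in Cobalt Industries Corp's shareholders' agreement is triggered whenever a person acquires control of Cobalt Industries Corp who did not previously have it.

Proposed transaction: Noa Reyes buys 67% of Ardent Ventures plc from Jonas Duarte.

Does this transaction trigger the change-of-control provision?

The purchase adds only to Noa's holdings (Jonas's stake shrinks), so Noa is the only person who could newly come to control Cobalt.
Noa holds 100% of Corven, so Noa controls Corven.
Noa and Corven together hold 88% + 5% = 93% of Cobalt, so Noa controls Cobalt.
So Noa already controls Cobalt before the transaction.
After the purchase, Noa holds 67% of Ardent directly, and Jonas's stake falls to 33%.
Noa controlled Cobalt already, so this is not a new person acquiring control; every other person's position is unchanged or reduced.
No new person acquires control, so the clause is not triggered.

No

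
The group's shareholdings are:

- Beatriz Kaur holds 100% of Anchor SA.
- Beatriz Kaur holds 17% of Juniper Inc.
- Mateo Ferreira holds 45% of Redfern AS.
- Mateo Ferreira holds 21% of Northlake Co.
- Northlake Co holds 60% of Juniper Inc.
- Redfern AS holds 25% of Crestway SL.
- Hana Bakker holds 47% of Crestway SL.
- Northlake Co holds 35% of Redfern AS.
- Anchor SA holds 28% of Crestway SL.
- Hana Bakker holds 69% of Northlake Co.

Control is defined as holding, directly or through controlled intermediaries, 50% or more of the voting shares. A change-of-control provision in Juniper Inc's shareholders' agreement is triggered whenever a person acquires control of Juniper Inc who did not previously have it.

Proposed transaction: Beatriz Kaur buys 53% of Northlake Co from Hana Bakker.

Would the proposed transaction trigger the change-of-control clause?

Yes

The purchase adds only to Beatriz's holdings (Hana's stake shrinks), so Beatriz is the only person who could newly come to control Juniper.
Beatriz holds 100% of Anchor, so Beatriz controls Anchor.
In Juniper, Beatriz's side holds only 17%, not ≥ 50%.
So before the transaction, Beatriz does not control Juniper.
After the purchase, Beatriz holds 53% of Northlake directly, and Hana's stake falls to 16%.
Beatriz holds 53% of Northlake, so Beatriz controls Northlake.
Beatriz and Northlake together hold 17% + 60% = 77% of Juniper, so Beatriz controls Juniper.
Beatriz did not control Juniper before and does after, so the clause is triggered.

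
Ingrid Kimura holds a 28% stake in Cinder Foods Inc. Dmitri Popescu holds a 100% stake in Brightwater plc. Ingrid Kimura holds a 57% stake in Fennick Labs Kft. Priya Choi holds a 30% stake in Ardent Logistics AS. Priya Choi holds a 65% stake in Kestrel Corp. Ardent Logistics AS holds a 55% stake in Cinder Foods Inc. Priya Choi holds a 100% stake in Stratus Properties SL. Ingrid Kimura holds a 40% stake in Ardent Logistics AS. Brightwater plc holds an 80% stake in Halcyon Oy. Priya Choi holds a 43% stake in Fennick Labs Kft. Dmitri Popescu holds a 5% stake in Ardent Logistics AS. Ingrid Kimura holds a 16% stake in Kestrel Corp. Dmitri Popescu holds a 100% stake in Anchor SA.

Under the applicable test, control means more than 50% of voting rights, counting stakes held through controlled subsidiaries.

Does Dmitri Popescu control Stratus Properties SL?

Dmitri holds 100% of Brightwater, so Dmitri controls Brightwater.
Dmitri holds 100% of Anchor, so Dmitri controls Anchor.
Brightwater holds 80% of Halcyon, so Dmitri controls Halcyon.
Neither Dmitri nor any entity Dmitri controls holds any voting interest in Stratus.
So Dmitri does not control Stratus.

No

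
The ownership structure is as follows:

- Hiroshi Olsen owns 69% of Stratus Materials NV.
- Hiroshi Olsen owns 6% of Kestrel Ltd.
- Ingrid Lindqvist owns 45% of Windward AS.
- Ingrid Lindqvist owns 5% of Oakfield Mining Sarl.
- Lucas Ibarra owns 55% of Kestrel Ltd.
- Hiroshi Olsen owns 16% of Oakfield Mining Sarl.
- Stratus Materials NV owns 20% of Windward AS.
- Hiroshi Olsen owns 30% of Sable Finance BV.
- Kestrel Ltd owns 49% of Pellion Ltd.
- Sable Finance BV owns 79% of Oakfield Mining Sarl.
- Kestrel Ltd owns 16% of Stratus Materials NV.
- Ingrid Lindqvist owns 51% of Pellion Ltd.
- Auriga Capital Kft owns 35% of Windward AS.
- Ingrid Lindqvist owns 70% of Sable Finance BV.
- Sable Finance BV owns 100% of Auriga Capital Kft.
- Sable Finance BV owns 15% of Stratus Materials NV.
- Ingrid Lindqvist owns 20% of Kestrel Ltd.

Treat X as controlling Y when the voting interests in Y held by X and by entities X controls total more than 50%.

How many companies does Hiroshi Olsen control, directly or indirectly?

Hiroshi holds 69% of Stratus, so Hiroshi controls Stratus.
No other company's threshold is met.
Hiroshi controls 1 company.

1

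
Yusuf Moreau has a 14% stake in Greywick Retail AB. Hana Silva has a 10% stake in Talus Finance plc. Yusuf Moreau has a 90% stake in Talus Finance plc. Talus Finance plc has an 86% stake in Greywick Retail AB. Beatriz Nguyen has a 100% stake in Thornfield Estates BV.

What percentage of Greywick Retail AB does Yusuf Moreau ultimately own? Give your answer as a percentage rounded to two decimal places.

91.40%

Yusuf reaches Greywick along 2 paths.
Via Talus: 90% × 86% = 77.4%.
Direct stake: 14% = 14%.
Total: 77.4% + 14% = 91.4%.
Rounded: 91.40%.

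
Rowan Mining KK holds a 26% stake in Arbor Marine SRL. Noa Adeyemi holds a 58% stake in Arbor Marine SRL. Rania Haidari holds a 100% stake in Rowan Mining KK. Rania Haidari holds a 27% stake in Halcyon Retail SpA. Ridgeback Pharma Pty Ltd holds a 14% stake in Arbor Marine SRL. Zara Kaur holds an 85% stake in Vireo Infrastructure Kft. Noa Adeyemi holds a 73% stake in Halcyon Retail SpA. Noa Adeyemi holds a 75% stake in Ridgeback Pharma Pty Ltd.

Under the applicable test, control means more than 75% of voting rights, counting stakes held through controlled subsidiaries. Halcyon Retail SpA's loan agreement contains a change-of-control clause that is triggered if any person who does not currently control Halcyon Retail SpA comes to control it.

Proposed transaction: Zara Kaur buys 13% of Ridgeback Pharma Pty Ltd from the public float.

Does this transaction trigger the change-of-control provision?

No

The purchase changes only Zara's holdings, so Zara is the only person who could newly come to control Halcyon.
Zara holds 85% of Vireo, so Zara controls Vireo.
Neither Zara nor any entity Zara controls holds any voting interest in Halcyon.
So before the transaction, Zara does not control Halcyon.
After the purchase, Zara holds 13% of Ridgeback directly.
Zara's side now holds 13% of Ridgeback, not > 75%, so Zara still does not control Ridgeback.
After the transaction, neither Zara nor any entity Zara controls holds a voting interest in Halcyon, so Zara still does not control it.
No new person acquires control, so the clause is not triggered.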